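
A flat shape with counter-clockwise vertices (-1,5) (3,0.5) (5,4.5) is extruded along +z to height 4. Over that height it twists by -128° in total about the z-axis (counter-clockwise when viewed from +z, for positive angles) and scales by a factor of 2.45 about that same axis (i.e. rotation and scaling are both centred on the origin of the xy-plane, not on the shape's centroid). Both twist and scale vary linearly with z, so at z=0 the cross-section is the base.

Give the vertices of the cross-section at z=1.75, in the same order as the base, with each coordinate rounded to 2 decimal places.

t = z/height = 1.75/4 = 0.4375
s = 1 + (scale-1)·z/height = 1 + (2.45-1)·1.75/4 = 1.634375
θ = twist·z/height = -128°·1.75/4 = -56.0000° = -0.977384 rad
cos θ = 0.559193, sin θ = -0.829038 (intermediates below are computed at full precision and shown rounded to 5 d.p.)
v1: (-1,5) → rotate → (3.58599,3.62500) → ×s → (5.86086,5.92461) → (5.86,5.92)
v2: (3,0.5) → rotate → (2.09210,-2.20752) → ×s → (3.41927,-3.60791) → (3.42,-3.61)
v3: (5,4.5) → rotate → (6.52663,-1.62882) → ×s → (10.66697,-2.66210) → (10.67,-2.66)

Cross-section at z=1.75: (5.86,5.92) (3.42,-3.61) (10.67,-2.66)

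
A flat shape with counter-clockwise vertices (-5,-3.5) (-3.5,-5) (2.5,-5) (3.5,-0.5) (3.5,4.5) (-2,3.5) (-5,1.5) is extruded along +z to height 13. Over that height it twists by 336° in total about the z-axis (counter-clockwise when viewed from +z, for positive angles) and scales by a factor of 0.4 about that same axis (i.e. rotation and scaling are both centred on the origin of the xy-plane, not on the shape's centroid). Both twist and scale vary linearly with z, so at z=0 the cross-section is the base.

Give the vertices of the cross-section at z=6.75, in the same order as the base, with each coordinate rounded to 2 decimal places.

t = z/height = 6.75/13 = 0.519231
s = 1 + (scale-1)·z/height = 1 + (0.4-1)·6.75/13 = 0.688462
θ = twist·z/height = 336°·6.75/13 = 174.4615° = 3.044928 rad
cos θ = -0.995332, sin θ = 0.096514 (intermediates below are computed at full precision and shown rounded to 5 d.p.)
v1: (-5,-3.5) → rotate → (5.31446,3.00109) → ×s → (3.65880,2.06614) → (3.66,2.07)
v2: (-3.5,-5) → rotate → (3.96623,4.63886) → ×s → (2.73060,3.19368) → (2.73,3.19)
v3: (2.5,-5) → rotate → (-2.00576,5.21794) → ×s → (-1.38089,3.59235) → (-1.38,3.59)
v4: (3.5,-0.5) → rotate → (-3.43540,0.83546) → ×s → (-2.36514,0.57519) → (-2.37,0.58)
v5: (3.5,4.5) → rotate → (-3.91797,-4.14119) → ×s → (-2.69737,-2.85105) → (-2.70,-2.85)
v6: (-2,3.5) → rotate → (1.65286,-3.67669) → ×s → (1.13793,-2.53126) → (1.14,-2.53)
v7: (-5,1.5) → rotate → (4.83189,-1.97557) → ×s → (3.32657,-1.36010) → (3.33,-1.36)

Cross-section at z=6.75: (3.66,2.07) (2.73,3.19) (-1.38,3.59) (-2.37,0.58) (-2.70,-2.85) (1.14,-2.53) (3.33,-1.36)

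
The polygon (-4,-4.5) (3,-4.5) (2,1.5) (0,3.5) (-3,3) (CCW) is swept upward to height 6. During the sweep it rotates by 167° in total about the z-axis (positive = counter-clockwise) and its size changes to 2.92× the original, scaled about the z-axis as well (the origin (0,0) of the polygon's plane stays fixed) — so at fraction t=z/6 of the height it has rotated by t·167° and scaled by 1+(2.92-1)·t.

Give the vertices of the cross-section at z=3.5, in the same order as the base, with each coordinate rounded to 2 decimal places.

t = z/height = 3.5/6 = 0.583333
s = 1 + (scale-1)·z/height = 1 + (2.92-1)·3.5/6 = 2.120000
θ = twist·z/height = 167°·3.5/6 = 97.4167° = 1.700242 rad
cos θ = -0.129084, sin θ = 0.991634 (intermediates below are computed at full precision and shown rounded to 5 d.p.)
v1: (-4,-4.5) → rotate → (4.97869,-3.38566) → ×s → (10.55482,-7.17759) → (10.55,-7.18)
v2: (3,-4.5) → rotate → (4.07510,3.55578) → ×s → (8.63921,7.53825) → (8.64,7.54)
v3: (2,1.5) → rotate → (-1.74562,1.78964) → ×s → (-3.70071,3.79404) → (-3.70,3.79)
v4: (0,3.5) → rotate → (-3.47072,-0.45179) → ×s → (-7.35792,-0.95780) → (-7.36,-0.96)
v5: (-3,3) → rotate → (-2.58765,-3.36215) → ×s → (-5.48582,-7.12776) → (-5.49,-7.13)

Cross-section at z=3.5: (10.55,-7.18) (8.64,7.54) (-3.70,3.79) (-7.36,-0.96) (-5.49,-7.13)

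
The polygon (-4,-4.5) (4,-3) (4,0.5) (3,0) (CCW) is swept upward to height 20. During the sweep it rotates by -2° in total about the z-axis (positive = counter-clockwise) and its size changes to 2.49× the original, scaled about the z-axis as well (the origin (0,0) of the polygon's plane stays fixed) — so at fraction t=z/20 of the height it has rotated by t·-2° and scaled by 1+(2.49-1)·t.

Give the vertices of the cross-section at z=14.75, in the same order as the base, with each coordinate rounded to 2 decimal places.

Cross-section at z=14.75: (-8.64,-9.23) (8.23,-6.51) (8.42,0.83) (6.29,-0.16)

t = z/height = 14.75/20 = 0.7375
s = 1 + (scale-1)·z/height = 1 + (2.49-1)·14.75/20 = 2.098875
θ = twist·z/height = -2°·14.75/20 = -1.4750° = -0.025744 rad
cos θ = 0.999669, sin θ = -0.025741 (intermediates below are computed at full precision and shown rounded to 5 d.p.)
v1: (-4,-4.5) → rotate → (-4.11451,-4.39555) → ×s → (-8.63584,-9.22570) → (-8.64,-9.23)
v2: (4,-3) → rotate → (3.92145,-3.10197) → ×s → (8.23064,-6.51065) → (8.23,-6.51)
v3: (4,0.5) → rotate → (4.01154,0.39687) → ×s → (8.41973,0.83298) → (8.42,0.83)
v4: (3,0) → rotate → (2.99901,-0.07722) → ×s → (6.29454,-0.16208) → (6.29,-0.16)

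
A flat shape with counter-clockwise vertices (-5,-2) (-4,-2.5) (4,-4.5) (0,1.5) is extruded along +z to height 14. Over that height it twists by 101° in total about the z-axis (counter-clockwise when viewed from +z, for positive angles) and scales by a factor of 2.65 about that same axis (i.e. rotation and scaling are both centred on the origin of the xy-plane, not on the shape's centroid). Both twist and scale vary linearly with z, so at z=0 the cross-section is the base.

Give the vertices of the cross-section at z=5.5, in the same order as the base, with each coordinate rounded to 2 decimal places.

Cross-section at z=5.5: (-4.24,-7.80) (-2.44,-7.38) (9.81,-1.50) (-1.58,1.90)

t = z/height = 5.5/14 = 0.392857
s = 1 + (scale-1)·z/height = 1 + (2.65-1)·5.5/14 = 1.648214
θ = twist·z/height = 101°·5.5/14 = 39.6786° = 0.692522 rad
cos θ = 0.769638, sin θ = 0.638480 (intermediates below are computed at full precision and shown rounded to 5 d.p.)
v1: (-5,-2) → rotate → (-2.57123,-4.73168) → ×s → (-4.23794,-7.79882) → (-4.24,-7.80)
v2: (-4,-2.5) → rotate → (-1.48235,-4.47802) → ×s → (-2.44324,-7.38073) → (-2.44,-7.38)
v3: (4,-4.5) → rotate → (5.95171,-0.90945) → ×s → (9.80970,-1.49897) → (9.81,-1.50)
v4: (0,1.5) → rotate → (-0.95772,1.15446) → ×s → (-1.57853,1.90279) → (-1.58,1.90)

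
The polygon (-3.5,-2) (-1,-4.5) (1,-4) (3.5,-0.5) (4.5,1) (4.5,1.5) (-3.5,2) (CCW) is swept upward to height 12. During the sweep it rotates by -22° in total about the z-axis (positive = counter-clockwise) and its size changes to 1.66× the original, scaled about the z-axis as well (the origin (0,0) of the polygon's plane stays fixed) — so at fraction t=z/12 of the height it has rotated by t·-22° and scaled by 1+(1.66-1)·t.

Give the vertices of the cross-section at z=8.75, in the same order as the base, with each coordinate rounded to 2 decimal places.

Cross-section at z=8.75: (-5.80,-1.41) (-3.27,-6.00) (-0.21,-6.10) (4.78,-2.14) (6.82,-0.42) (7.02,0.29) (-4.16,4.28)

t = z/height = 8.75/12 = 0.729167
s = 1 + (scale-1)·z/height = 1 + (1.66-1)·8.75/12 = 1.481250
θ = twist·z/height = -22°·8.75/12 = -16.0417° = -0.279980 rad
cos θ = 0.961061, sin θ = -0.276336 (intermediates below are computed at full precision and shown rounded to 5 d.p.)
v1: (-3.5,-2) → rotate → (-3.91639,-0.95494) → ×s → (-5.80115,-1.41451) → (-5.80,-1.41)
v2: (-1,-4.5) → rotate → (-2.20457,-4.04844) → ×s → (-3.26553,-5.99675) → (-3.27,-6.00)
v3: (1,-4) → rotate → (-0.14428,-4.12058) → ×s → (-0.21372,-6.10361) → (-0.21,-6.10)
v4: (3.5,-0.5) → rotate → (3.22555,-1.44771) → ×s → (4.77784,-2.14442) → (4.78,-2.14)
v5: (4.5,1) → rotate → (4.60111,-0.28245) → ×s → (6.81540,-0.41838) → (6.82,-0.42)
v6: (4.5,1.5) → rotate → (4.73928,0.19808) → ×s → (7.02006,0.29340) → (7.02,0.29)
v7: (-3.5,2) → rotate → (-2.81104,2.88930) → ×s → (-4.16385,4.27977) → (-4.16,4.28)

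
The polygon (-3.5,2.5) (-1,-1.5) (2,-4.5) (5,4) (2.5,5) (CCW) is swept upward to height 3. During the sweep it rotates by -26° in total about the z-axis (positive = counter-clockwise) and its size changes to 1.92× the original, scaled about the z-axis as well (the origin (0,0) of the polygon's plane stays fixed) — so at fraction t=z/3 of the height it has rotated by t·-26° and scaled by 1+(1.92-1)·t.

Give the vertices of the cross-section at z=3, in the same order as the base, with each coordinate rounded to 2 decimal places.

Cross-section at z=3: (-3.94,7.26) (-2.99,-1.75) (-0.34,-9.45) (12.00,2.69) (8.52,6.52)

t = z/height = 3/3 = 1
s = 1 + (scale-1)·z/height = 1 + (1.92-1)·3/3 = 1.920000
θ = twist·z/height = -26°·3/3 = -26.0000° = -0.453786 rad
cos θ = 0.898794, sin θ = -0.438371 (intermediates below are computed at full precision and shown rounded to 5 d.p.)
v1: (-3.5,2.5) → rotate → (-2.04985,3.78128) → ×s → (-3.93571,7.26007) → (-3.94,7.26)
v2: (-1,-1.5) → rotate → (-1.55635,-0.90982) → ×s → (-2.98819,-1.74685) → (-2.99,-1.75)
v3: (2,-4.5) → rotate → (-0.17508,-4.92132) → ×s → (-0.33616,-9.44893) → (-0.34,-9.45)
v4: (5,4) → rotate → (6.24745,1.40332) → ×s → (11.99511,2.69438) → (12.00,2.69)
v5: (2.5,5) → rotate → (4.43884,3.39804) → ×s → (8.52257,6.52424) → (8.52,6.52)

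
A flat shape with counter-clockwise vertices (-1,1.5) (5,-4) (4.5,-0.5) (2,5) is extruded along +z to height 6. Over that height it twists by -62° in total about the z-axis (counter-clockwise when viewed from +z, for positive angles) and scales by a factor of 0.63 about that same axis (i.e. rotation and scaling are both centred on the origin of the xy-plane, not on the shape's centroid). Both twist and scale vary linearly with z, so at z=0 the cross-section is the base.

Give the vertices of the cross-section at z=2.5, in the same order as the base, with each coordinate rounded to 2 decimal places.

t = z/height = 2.5/6 = 0.416667
s = 1 + (scale-1)·z/height = 1 + (0.63-1)·2.5/6 = 0.845833
θ = twist·z/height = -62°·2.5/6 = -25.8333° = -0.450877 rad
cos θ = 0.900065, sin θ = -0.435755 (intermediates below are computed at full precision and shown rounded to 5 d.p.)
v1: (-1,1.5) → rotate → (-0.24643,1.78585) → ×s → (-0.20844,1.51053) → (-0.21,1.51)
v2: (5,-4) → rotate → (2.75731,-5.77904) → ×s → (2.33222,-4.88810) → (2.33,-4.89)
v3: (4.5,-0.5) → rotate → (3.83242,-2.41093) → ×s → (3.24159,-2.03924) → (3.24,-2.04)
v4: (2,5) → rotate → (3.97890,3.62882) → ×s → (3.36549,3.06937) → (3.37,3.07)

Cross-section at z=2.5: (-0.21,1.51) (2.33,-4.89) (3.24,-2.04) (3.37,3.07)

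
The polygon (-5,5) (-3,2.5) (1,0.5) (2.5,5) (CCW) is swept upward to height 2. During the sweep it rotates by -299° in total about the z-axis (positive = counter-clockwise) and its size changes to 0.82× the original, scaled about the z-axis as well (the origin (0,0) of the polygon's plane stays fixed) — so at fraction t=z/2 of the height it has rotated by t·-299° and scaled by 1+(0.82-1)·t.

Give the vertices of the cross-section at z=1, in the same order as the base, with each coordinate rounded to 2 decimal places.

Cross-section at z=1: (6.23,-1.61) (3.51,-0.57) (-0.55,-0.85) (0.35,-5.08)

t = z/height = 1/2 = 0.5
s = 1 + (scale-1)·z/height = 1 + (0.82-1)·1/2 = 0.910000
θ = twist·z/height = -299°·1/2 = -149.5000° = -2.609267 rad
cos θ = -0.861629, sin θ = -0.507538 (intermediates below are computed at full precision and shown rounded to 5 d.p.)
v1: (-5,5) → rotate → (6.84584,-1.77045) → ×s → (6.22971,-1.61111) → (6.23,-1.61)
v2: (-3,2.5) → rotate → (3.85373,-0.63146) → ×s → (3.50690,-0.57463) → (3.51,-0.57)
v3: (1,0.5) → rotate → (-0.60786,-0.93835) → ×s → (-0.55315,-0.85390) → (-0.55,-0.85)
v4: (2.5,5) → rotate → (0.38362,-5.57699) → ×s → (0.34909,-5.07506) → (0.35,-5.08)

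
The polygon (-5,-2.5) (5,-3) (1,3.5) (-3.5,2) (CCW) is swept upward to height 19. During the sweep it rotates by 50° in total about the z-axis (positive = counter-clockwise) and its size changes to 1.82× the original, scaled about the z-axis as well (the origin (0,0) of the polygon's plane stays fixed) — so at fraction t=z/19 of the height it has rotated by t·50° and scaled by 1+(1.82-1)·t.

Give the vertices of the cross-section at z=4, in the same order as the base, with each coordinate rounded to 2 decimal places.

Cross-section at z=4: (-5.23,-3.95) (6.41,-2.39) (0.40,4.25) (-4.46,1.56)

t = z/height = 4/19 = 0.210526
s = 1 + (scale-1)·z/height = 1 + (1.82-1)·4/19 = 1.172632
θ = twist·z/height = 50°·4/19 = 10.5263° = 0.183719 rad
cos θ = 0.983171, sin θ = 0.182687 (intermediates below are computed at full precision and shown rounded to 5 d.p.)
v1: (-5,-2.5) → rotate → (-4.45914,-3.37136) → ×s → (-5.22893,-3.95337) → (-5.23,-3.95)
v2: (5,-3) → rotate → (5.46392,-2.03608) → ×s → (6.40716,-2.38757) → (6.41,-2.39)
v3: (1,3.5) → rotate → (0.34377,3.62379) → ×s → (0.40311,4.24937) → (0.40,4.25)
v4: (-3.5,2) → rotate → (-3.80647,1.32694) → ×s → (-4.46359,1.55601) → (-4.46,1.56)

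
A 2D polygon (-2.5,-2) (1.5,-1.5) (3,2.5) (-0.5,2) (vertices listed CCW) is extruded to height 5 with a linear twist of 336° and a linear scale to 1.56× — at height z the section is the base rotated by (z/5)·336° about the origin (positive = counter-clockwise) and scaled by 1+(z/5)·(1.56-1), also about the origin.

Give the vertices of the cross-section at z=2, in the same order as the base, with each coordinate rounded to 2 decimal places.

t = z/height = 2/5 = 0.4
s = 1 + (scale-1)·z/height = 1 + (1.56-1)·2/5 = 1.224000
θ = twist·z/height = 336°·2/5 = 134.4000° = 2.345723 rad
cos θ = -0.699663, sin θ = 0.714473 (intermediates below are computed at full precision and shown rounded to 5 d.p.)
v1: (-2.5,-2) → rotate → (3.17810,-0.38686) → ×s → (3.89000,-0.47351) → (3.89,-0.47)
v2: (1.5,-1.5) → rotate → (0.02221,2.12120) → ×s → (0.02719,2.59635) → (0.03,2.60)
v3: (3,2.5) → rotate → (-3.88517,0.39426) → ×s → (-4.75545,0.48257) → (-4.76,0.48)
v4: (-0.5,2) → rotate → (-1.07911,-1.75656) → ×s → (-1.32084,-2.15003) → (-1.32,-2.15)

Cross-section at z=2: (3.89,-0.47) (0.03,2.60) (-4.76,0.48) (-1.32,-2.15)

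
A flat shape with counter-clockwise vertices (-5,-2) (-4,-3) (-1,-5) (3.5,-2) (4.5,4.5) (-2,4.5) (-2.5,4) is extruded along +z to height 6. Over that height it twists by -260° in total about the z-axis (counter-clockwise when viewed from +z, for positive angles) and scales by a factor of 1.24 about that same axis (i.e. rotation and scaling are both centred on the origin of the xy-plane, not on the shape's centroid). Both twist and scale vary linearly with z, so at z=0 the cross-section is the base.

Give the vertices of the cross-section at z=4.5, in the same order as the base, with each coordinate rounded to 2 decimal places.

Cross-section at z=4.5: (6.31,0.75) (5.48,2.20) (2.67,5.39) (-3.38,3.35) (-6.50,-3.75) (0.91,-5.74) (1.63,-5.32)

t = z/height = 4.5/6 = 0.75
s = 1 + (scale-1)·z/height = 1 + (1.24-1)·4.5/6 = 1.180000
θ = twist·z/height = -260°·4.5/6 = -195.0000° = -3.403392 rad
cos θ = -0.965926, sin θ = 0.258819 (intermediates below are computed at full precision and shown rounded to 5 d.p.)
v1: (-5,-2) → rotate → (5.34727,0.63776) → ×s → (6.30978,0.75255) → (6.31,0.75)
v2: (-4,-3) → rotate → (4.64016,1.86250) → ×s → (5.47539,2.19775) → (5.48,2.20)
v3: (-1,-5) → rotate → (2.26002,4.57081) → ×s → (2.66682,5.39356) → (2.67,5.39)
v4: (3.5,-2) → rotate → (-2.86310,2.83772) → ×s → (-3.37846,3.34851) → (-3.38,3.35)
v5: (4.5,4.5) → rotate → (-5.51135,-3.18198) → ×s → (-6.50340,-3.75474) → (-6.50,-3.75)
v6: (-2,4.5) → rotate → (0.76717,-4.86430) → ×s → (0.90526,-5.73988) → (0.91,-5.74)
v7: (-2.5,4) → rotate → (1.37954,-4.51075) → ×s → (1.62786,-5.32269) → (1.63,-5.32)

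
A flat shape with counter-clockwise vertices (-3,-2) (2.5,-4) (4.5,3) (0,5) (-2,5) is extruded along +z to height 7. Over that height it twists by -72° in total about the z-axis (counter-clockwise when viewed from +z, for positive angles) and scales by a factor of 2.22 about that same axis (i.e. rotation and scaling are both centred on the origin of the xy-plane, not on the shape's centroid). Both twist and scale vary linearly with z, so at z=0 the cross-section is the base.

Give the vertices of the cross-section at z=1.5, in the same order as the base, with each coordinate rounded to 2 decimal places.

t = z/height = 1.5/7 = 0.214286
s = 1 + (scale-1)·z/height = 1 + (2.22-1)·1.5/7 = 1.261429
θ = twist·z/height = -72°·1.5/7 = -15.4286° = -0.269279 rad
cos θ = 0.963963, sin θ = -0.266037 (intermediates below are computed at full precision and shown rounded to 5 d.p.)
v1: (-3,-2) → rotate → (-3.42396,-1.12982) → ×s → (-4.31908,-1.42518) → (-4.32,-1.43)
v2: (2.5,-4) → rotate → (1.34576,-4.52094) → ×s → (1.69758,-5.70285) → (1.70,-5.70)
v3: (4.5,3) → rotate → (5.13594,1.69472) → ×s → (6.47863,2.13777) → (6.48,2.14)
v4: (0,5) → rotate → (1.33018,4.81981) → ×s → (1.67793,6.07985) → (1.68,6.08)
v5: (-2,5) → rotate → (-0.59774,5.35189) → ×s → (-0.75401,6.75102) → (-0.75,6.75)

Cross-section at z=1.5: (-4.32,-1.43) (1.70,-5.70) (6.48,2.14) (1.68,6.08) (-0.75,6.75)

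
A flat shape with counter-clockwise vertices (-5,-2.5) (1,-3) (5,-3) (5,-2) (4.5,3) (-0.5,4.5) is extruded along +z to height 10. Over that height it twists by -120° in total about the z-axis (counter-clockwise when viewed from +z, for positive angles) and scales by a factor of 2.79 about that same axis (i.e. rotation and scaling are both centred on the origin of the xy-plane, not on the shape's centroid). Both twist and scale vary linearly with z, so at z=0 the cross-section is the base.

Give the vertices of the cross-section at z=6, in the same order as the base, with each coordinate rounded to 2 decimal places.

Cross-section at z=6: (-8.14,8.26) (-5.28,-3.90) (-2.71,-11.79) (-0.74,-11.14) (8.80,-6.95) (8.56,3.87)

t = z/height = 6/10 = 0.6
s = 1 + (scale-1)·z/height = 1 + (2.79-1)·6/10 = 2.074000
θ = twist·z/height = -120°·6/10 = -72.0000° = -1.256637 rad
cos θ = 0.309017, sin θ = -0.951057 (intermediates below are computed at full precision and shown rounded to 5 d.p.)
v1: (-5,-2.5) → rotate → (-3.92273,3.98274) → ×s → (-8.13573,8.26020) → (-8.14,8.26)
v2: (1,-3) → rotate → (-2.54415,-1.87811) → ×s → (-5.27657,-3.89519) → (-5.28,-3.90)
v3: (5,-3) → rotate → (-1.30808,-5.68233) → ×s → (-2.71297,-11.78516) → (-2.71,-11.79)
v4: (5,-2) → rotate → (-0.35703,-5.37332) → ×s → (-0.74048,-11.14426) → (-0.74,-11.14)
v5: (4.5,3) → rotate → (4.24375,-3.35270) → ×s → (8.80153,-6.95351) → (8.80,-6.95)
v6: (-0.5,4.5) → rotate → (4.12525,1.86610) → ×s → (8.55576,3.87030) → (8.56,3.87)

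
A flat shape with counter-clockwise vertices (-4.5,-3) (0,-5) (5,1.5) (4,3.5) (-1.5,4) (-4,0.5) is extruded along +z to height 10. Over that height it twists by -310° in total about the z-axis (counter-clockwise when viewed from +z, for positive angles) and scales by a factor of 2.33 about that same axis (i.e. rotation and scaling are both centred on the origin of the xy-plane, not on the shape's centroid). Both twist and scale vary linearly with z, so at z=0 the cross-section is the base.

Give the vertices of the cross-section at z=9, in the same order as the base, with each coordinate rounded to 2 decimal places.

t = z/height = 9/10 = 0.9
s = 1 + (scale-1)·z/height = 1 + (2.33-1)·9/10 = 2.197000
θ = twist·z/height = -310°·9/10 = -279.0000° = -4.869469 rad
cos θ = 0.156434, sin θ = 0.987688 (intermediates below are computed at full precision and shown rounded to 5 d.p.)
v1: (-4.5,-3) → rotate → (2.25911,-4.91390) → ×s → (4.96326,-10.79584) → (4.96,-10.80)
v2: (0,-5) → rotate → (4.93844,-0.78217) → ×s → (10.84976,-1.71843) → (10.85,-1.72)
v3: (5,1.5) → rotate → (-0.69936,5.17309) → ×s → (-1.53649,11.36529) → (-1.54,11.37)
v4: (4,3.5) → rotate → (-2.83117,4.49827) → ×s → (-6.22008,9.88271) → (-6.22,9.88)
v5: (-1.5,4) → rotate → (-4.18541,-0.85579) → ×s → (-9.19533,-1.88018) → (-9.20,-1.88)
v6: (-4,0.5) → rotate → (-1.11958,-3.87254) → ×s → (-2.45972,-8.50796) → (-2.46,-8.51)

Cross-section at z=9: (4.96,-10.80) (10.85,-1.72) (-1.54,11.37) (-6.22,9.88) (-9.20,-1.88) (-2.46,-8.51)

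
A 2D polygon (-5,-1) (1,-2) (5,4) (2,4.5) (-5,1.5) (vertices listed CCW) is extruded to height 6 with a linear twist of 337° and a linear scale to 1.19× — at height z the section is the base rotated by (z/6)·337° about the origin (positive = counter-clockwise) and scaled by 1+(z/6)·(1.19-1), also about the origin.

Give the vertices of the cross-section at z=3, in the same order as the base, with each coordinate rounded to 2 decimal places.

t = z/height = 3/6 = 0.5
s = 1 + (scale-1)·z/height = 1 + (1.19-1)·3/6 = 1.095000
θ = twist·z/height = 337°·3/6 = 168.5000° = 2.940880 rad
cos θ = -0.979925, sin θ = 0.199368 (intermediates below are computed at full precision and shown rounded to 5 d.p.)
v1: (-5,-1) → rotate → (5.09899,-0.01691) → ×s → (5.58340,-0.01852) → (5.58,-0.02)
v2: (1,-2) → rotate → (-0.58119,2.15922) → ×s → (-0.63640,2.36434) → (-0.64,2.36)
v3: (5,4) → rotate → (-5.69710,-2.92286) → ×s → (-6.23832,-3.20053) → (-6.24,-3.20)
v4: (2,4.5) → rotate → (-2.85701,-4.01093) → ×s → (-3.12842,-4.39196) → (-3.13,-4.39)
v5: (-5,1.5) → rotate → (4.60057,-2.46673) → ×s → (5.03763,-2.70107) → (5.04,-2.70)

Cross-section at z=3: (5.58,-0.02) (-0.64,2.36) (-6.24,-3.20) (-3.13,-4.39) (5.04,-2.70)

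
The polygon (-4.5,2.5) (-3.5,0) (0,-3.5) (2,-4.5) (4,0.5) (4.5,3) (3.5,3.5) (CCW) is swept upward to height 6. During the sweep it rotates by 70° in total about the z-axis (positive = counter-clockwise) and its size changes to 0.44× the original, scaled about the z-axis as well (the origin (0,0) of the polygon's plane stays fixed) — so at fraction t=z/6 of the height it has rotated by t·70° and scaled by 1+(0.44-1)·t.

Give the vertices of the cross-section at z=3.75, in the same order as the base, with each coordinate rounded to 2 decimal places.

t = z/height = 3.75/6 = 0.625
s = 1 + (scale-1)·z/height = 1 + (0.44-1)·3.75/6 = 0.650000
θ = twist·z/height = 70°·3.75/6 = 43.7500° = 0.763582 rad
cos θ = 0.722364, sin θ = 0.691513 (intermediates below are computed at full precision and shown rounded to 5 d.p.)
v1: (-4.5,2.5) → rotate → (-4.97942,-1.30590) → ×s → (-3.23662,-0.84883) → (-3.24,-0.85)
v2: (-3.5,0) → rotate → (-2.52827,-2.42030) → ×s → (-1.64338,-1.57319) → (-1.64,-1.57)
v3: (0,-3.5) → rotate → (2.42030,-2.52827) → ×s → (1.57319,-1.64338) → (1.57,-1.64)
v4: (2,-4.5) → rotate → (4.55654,-1.86761) → ×s → (2.96175,-1.21395) → (2.96,-1.21)
v5: (4,0.5) → rotate → (2.54370,3.12723) → ×s → (1.65340,2.03270) → (1.65,2.03)
v6: (4.5,3) → rotate → (1.17610,5.27890) → ×s → (0.76446,3.43129) → (0.76,3.43)
v7: (3.5,3.5) → rotate → (0.10798,4.94857) → ×s → (0.07019,3.21657) → (0.07,3.22)

Cross-section at z=3.75: (-3.24,-0.85) (-1.64,-1.57) (1.57,-1.64) (2.96,-1.21) (1.65,2.03) (0.76,3.43) (0.07,3.22)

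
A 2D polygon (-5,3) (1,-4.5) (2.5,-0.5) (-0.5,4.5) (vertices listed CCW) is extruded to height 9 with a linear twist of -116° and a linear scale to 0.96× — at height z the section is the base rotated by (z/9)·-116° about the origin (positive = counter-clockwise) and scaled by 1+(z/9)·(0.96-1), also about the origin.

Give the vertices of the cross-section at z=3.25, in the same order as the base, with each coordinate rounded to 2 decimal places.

Cross-section at z=3.25: (-1.69,5.49) (-2.23,-3.96) (1.51,-2.01) (2.59,3.63)

t = z/height = 3.25/9 = 0.361111
s = 1 + (scale-1)·z/height = 1 + (0.96-1)·3.25/9 = 0.985556
θ = twist·z/height = -116°·3.25/9 = -41.8889° = -0.731099 rad
cos θ = 0.744441, sin θ = -0.667688 (intermediates below are computed at full precision and shown rounded to 5 d.p.)
v1: (-5,3) → rotate → (-1.71914,5.57176) → ×s → (-1.69431,5.49128) → (-1.69,5.49)
v2: (1,-4.5) → rotate → (-2.26016,-4.01767) → ×s → (-2.22751,-3.95964) → (-2.23,-3.96)
v3: (2.5,-0.5) → rotate → (1.52726,-2.04144) → ×s → (1.50520,-2.01195) → (1.51,-2.01)
v4: (-0.5,4.5) → rotate → (2.63238,3.68383) → ×s → (2.59435,3.63062) → (2.59,3.63)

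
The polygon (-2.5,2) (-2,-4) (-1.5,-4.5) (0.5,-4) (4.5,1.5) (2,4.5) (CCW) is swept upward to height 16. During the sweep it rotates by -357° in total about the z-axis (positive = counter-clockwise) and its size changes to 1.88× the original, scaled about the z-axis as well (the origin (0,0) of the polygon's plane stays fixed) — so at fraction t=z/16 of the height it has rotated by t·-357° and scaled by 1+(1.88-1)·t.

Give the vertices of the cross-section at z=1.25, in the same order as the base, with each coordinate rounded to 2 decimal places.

Cross-section at z=1.25: (-1.36,3.14) (-3.89,-2.78) (-3.67,-3.50) (-1.53,-4.03) (5.00,-0.83) (4.14,3.25)

t = z/height = 1.25/16 = 0.078125
s = 1 + (scale-1)·z/height = 1 + (1.88-1)·1.25/16 = 1.068750
θ = twist·z/height = -357°·1.25/16 = -27.8906° = -0.486783 rad
cos θ = 0.883842, sin θ = -0.467785 (intermediates below are computed at full precision and shown rounded to 5 d.p.)
v1: (-2.5,2) → rotate → (-1.27404,2.93715) → ×s → (-1.36162,3.13908) → (-1.36,3.14)
v2: (-2,-4) → rotate → (-3.63883,-2.59980) → ×s → (-3.88899,-2.77853) → (-3.89,-2.78)
v3: (-1.5,-4.5) → rotate → (-3.43080,-3.27561) → ×s → (-3.66666,-3.50081) → (-3.67,-3.50)
v4: (0.5,-4) → rotate → (-1.42922,-3.76926) → ×s → (-1.52748,-4.02840) → (-1.53,-4.03)
v5: (4.5,1.5) → rotate → (4.67897,-0.77927) → ×s → (5.00065,-0.83284) → (5.00,-0.83)
v6: (2,4.5) → rotate → (3.87272,3.04172) → ×s → (4.13897,3.25084) → (4.14,3.25)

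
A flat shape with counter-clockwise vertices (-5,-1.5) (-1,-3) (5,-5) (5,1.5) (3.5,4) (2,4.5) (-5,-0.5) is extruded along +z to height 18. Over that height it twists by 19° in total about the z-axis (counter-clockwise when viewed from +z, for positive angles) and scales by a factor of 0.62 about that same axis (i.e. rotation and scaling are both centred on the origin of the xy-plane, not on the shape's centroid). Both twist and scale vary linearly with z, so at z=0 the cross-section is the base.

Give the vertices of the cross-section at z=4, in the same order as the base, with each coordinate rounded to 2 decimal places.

t = z/height = 4/18 = 0.222222
s = 1 + (scale-1)·z/height = 1 + (0.62-1)·4/18 = 0.915556
θ = twist·z/height = 19°·4/18 = 4.2222° = 0.073692 rad
cos θ = 0.997286, sin θ = 0.073625 (intermediates below are computed at full precision and shown rounded to 5 d.p.)
v1: (-5,-1.5) → rotate → (-4.87599,-1.86405) → ×s → (-4.46424,-1.70664) → (-4.46,-1.71)
v2: (-1,-3) → rotate → (-0.77641,-3.06548) → ×s → (-0.71085,-2.80662) → (-0.71,-2.81)
v3: (5,-5) → rotate → (5.35455,-4.61830) → ×s → (4.90239,-4.22831) → (4.90,-4.23)
v4: (5,1.5) → rotate → (4.87599,1.86405) → ×s → (4.46424,1.70664) → (4.46,1.71)
v5: (3.5,4) → rotate → (3.19600,4.24683) → ×s → (2.92612,3.88821) → (2.93,3.89)
v6: (2,4.5) → rotate → (1.66326,4.63504) → ×s → (1.52281,4.24363) → (1.52,4.24)
v7: (-5,-0.5) → rotate → (-4.94962,-0.86677) → ×s → (-4.53165,-0.79357) → (-4.53,-0.79)

Cross-section at z=4: (-4.46,-1.71) (-0.71,-2.81) (4.90,-4.23) (4.46,1.71) (2.93,3.89) (1.52,4.24) (-4.53,-0.79)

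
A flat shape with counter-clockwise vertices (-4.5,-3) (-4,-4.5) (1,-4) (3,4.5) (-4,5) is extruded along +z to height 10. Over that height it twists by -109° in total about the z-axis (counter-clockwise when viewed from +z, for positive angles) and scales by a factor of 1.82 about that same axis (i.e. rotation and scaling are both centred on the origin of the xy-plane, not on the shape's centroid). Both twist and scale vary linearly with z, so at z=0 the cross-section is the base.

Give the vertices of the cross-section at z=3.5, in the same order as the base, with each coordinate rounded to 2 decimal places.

t = z/height = 3.5/10 = 0.35
s = 1 + (scale-1)·z/height = 1 + (1.82-1)·3.5/10 = 1.287000
θ = twist·z/height = -109°·3.5/10 = -38.1500° = -0.665843 rad
cos θ = 0.786396, sin θ = -0.617722 (intermediates below are computed at full precision and shown rounded to 5 d.p.)
v1: (-4.5,-3) → rotate → (-5.39195,0.42056) → ×s → (-6.93944,0.54126) → (-6.94,0.54)
v2: (-4,-4.5) → rotate → (-5.92534,-1.06789) → ×s → (-7.62591,-1.37438) → (-7.63,-1.37)
v3: (1,-4) → rotate → (-1.68449,-3.76331) → ×s → (-2.16794,-4.84338) → (-2.17,-4.84)
v4: (3,4.5) → rotate → (5.13894,1.68562) → ×s → (6.61382,2.16939) → (6.61,2.17)
v5: (-4,5) → rotate → (-0.05697,6.40287) → ×s → (-0.07332,8.24049) → (-0.07,8.24)

Cross-section at z=3.5: (-6.94,0.54) (-7.63,-1.37) (-2.17,-4.84) (6.61,2.17) (-0.07,8.24)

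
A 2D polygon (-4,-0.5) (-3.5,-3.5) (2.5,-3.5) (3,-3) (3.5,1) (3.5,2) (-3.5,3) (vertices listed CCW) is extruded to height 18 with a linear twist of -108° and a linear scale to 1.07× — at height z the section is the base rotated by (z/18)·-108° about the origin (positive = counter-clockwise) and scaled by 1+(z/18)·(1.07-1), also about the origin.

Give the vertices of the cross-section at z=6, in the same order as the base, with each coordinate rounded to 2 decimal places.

Cross-section at z=6: (-3.61,1.99) (-5.00,-0.79) (-0.04,-4.40) (0.68,-4.29) (3.50,-1.28) (4.10,-0.45) (-1.09,4.59)

t = z/height = 6/18 = 0.333333
s = 1 + (scale-1)·z/height = 1 + (1.07-1)·6/18 = 1.023333
θ = twist·z/height = -108°·6/18 = -36.0000° = -0.628319 rad
cos θ = 0.809017, sin θ = -0.587785 (intermediates below are computed at full precision and shown rounded to 5 d.p.)
v1: (-4,-0.5) → rotate → (-3.52996,1.94663) → ×s → (-3.61233,1.99205) → (-3.61,1.99)
v2: (-3.5,-3.5) → rotate → (-4.88881,-0.77431) → ×s → (-5.00288,-0.79238) → (-5.00,-0.79)
v3: (2.5,-3.5) → rotate → (-0.03471,-4.30102) → ×s → (-0.03552,-4.40138) → (-0.04,-4.40)
v4: (3,-3) → rotate → (0.66370,-4.19041) → ×s → (0.67918,-4.28818) → (0.68,-4.29)
v5: (3.5,1) → rotate → (3.41934,-1.24823) → ×s → (3.49913,-1.27736) → (3.50,-1.28)
v6: (3.5,2) → rotate → (4.00713,-0.43921) → ×s → (4.10063,-0.44946) → (4.10,-0.45)
v7: (-3.5,3) → rotate → (-1.06820,4.48430) → ×s → (-1.09313,4.58893) → (-1.09,4.59)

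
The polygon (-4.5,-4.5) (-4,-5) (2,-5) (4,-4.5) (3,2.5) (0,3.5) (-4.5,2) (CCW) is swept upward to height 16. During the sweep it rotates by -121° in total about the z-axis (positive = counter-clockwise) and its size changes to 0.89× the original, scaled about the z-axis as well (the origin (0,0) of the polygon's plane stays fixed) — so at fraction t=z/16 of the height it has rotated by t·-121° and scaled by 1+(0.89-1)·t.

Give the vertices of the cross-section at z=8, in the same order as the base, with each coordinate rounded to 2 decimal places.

t = z/height = 8/16 = 0.5
s = 1 + (scale-1)·z/height = 1 + (0.89-1)·8/16 = 0.945000
θ = twist·z/height = -121°·8/16 = -60.5000° = -1.055924 rad
cos θ = 0.492424, sin θ = -0.870356 (intermediates below are computed at full precision and shown rounded to 5 d.p.)
v1: (-4.5,-4.5) → rotate → (-6.13251,1.70069) → ×s → (-5.79522,1.60716) → (-5.80,1.61)
v2: (-4,-5) → rotate → (-6.32147,1.01930) → ×s → (-5.97379,0.96324) → (-5.97,0.96)
v3: (2,-5) → rotate → (-3.36693,-4.20283) → ×s → (-3.18175,-3.97167) → (-3.18,-3.97)
v4: (4,-4.5) → rotate → (-1.94691,-5.69733) → ×s → (-1.83983,-5.38398) → (-1.84,-5.38)
v5: (3,2.5) → rotate → (3.65316,-1.38001) → ×s → (3.45224,-1.30411) → (3.45,-1.30)
v6: (0,3.5) → rotate → (3.04624,1.72348) → ×s → (2.87870,1.62869) → (2.88,1.63)
v7: (-4.5,2) → rotate → (-0.47519,4.90145) → ×s → (-0.44906,4.63187) → (-0.45,4.63)

Cross-section at z=8: (-5.80,1.61) (-5.97,0.96) (-3.18,-3.97) (-1.84,-5.38) (3.45,-1.30) (2.88,1.63) (-0.45,4.63)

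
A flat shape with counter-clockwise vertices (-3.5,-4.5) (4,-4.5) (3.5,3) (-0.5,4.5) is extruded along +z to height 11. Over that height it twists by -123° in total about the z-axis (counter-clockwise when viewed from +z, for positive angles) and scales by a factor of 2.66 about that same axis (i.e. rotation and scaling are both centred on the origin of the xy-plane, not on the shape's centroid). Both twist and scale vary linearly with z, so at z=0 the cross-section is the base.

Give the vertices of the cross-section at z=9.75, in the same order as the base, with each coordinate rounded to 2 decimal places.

Cross-section at z=9.75: (-7.69,11.80) (-13.74,-5.72) (4.19,-10.59) (10.92,-2.46)

t = z/height = 9.75/11 = 0.886364
s = 1 + (scale-1)·z/height = 1 + (2.66-1)·9.75/11 = 2.471364
θ = twist·z/height = -123°·9.75/11 = -109.0227° = -1.902806 rad
cos θ = -0.325943, sin θ = -0.945389 (intermediates below are computed at full precision and shown rounded to 5 d.p.)
v1: (-3.5,-4.5) → rotate → (-3.11345,4.77561) → ×s → (-7.69447,11.80226) → (-7.69,11.80)
v2: (4,-4.5) → rotate → (-5.55802,-2.31481) → ×s → (-13.73590,-5.72074) → (-13.74,-5.72)
v3: (3.5,3) → rotate → (1.69537,-4.28669) → ×s → (4.18987,-10.59398) → (4.19,-10.59)
v4: (-0.5,4.5) → rotate → (4.41722,-0.99405) → ×s → (10.91657,-2.45666) → (10.92,-2.46)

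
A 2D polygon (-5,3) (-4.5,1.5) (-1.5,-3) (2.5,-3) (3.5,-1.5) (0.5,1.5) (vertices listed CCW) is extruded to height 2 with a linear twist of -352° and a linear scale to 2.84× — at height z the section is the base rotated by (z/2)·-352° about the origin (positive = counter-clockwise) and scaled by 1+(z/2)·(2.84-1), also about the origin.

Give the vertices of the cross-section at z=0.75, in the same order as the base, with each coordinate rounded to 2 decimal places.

Cross-section at z=0.75: (9.42,2.89) (6.97,3.96) (-2.07,5.28) (-6.59,0.25) (-5.84,-2.70) (1.32,-2.32)

t = z/height = 0.75/2 = 0.375
s = 1 + (scale-1)·z/height = 1 + (2.84-1)·0.75/2 = 1.690000
θ = twist·z/height = -352°·0.75/2 = -132.0000° = -2.303835 rad
cos θ = -0.669131, sin θ = -0.743145 (intermediates below are computed at full precision and shown rounded to 5 d.p.)
v1: (-5,3) → rotate → (5.57509,1.70833) → ×s → (9.42190,2.88708) → (9.42,2.89)
v2: (-4.5,1.5) → rotate → (4.12580,2.34046) → ×s → (6.97261,3.95537) → (6.97,3.96)
v3: (-1.5,-3) → rotate → (-1.22574,3.12211) → ×s → (-2.07150,5.27636) → (-2.07,5.28)
v4: (2.5,-3) → rotate → (-3.90226,0.14953) → ×s → (-6.59482,0.25271) → (-6.59,0.25)
v5: (3.5,-1.5) → rotate → (-3.45667,-1.59731) → ×s → (-5.84178,-2.69946) → (-5.84,-2.70)
v6: (0.5,1.5) → rotate → (0.78015,-1.37527) → ×s → (1.31846,-2.32420) → (1.32,-2.32)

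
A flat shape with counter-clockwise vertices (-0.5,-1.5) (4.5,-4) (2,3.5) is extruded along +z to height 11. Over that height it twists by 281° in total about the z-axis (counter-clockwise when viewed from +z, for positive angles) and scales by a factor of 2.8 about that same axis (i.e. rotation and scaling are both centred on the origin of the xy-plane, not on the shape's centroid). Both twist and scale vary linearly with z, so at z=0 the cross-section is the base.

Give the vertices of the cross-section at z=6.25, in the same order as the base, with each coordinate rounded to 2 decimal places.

t = z/height = 6.25/11 = 0.568182
s = 1 + (scale-1)·z/height = 1 + (2.8-1)·6.25/11 = 2.022727
θ = twist·z/height = 281°·6.25/11 = 159.6591° = 2.786577 rad
cos θ = -0.937641, sin θ = 0.347605 (intermediates below are computed at full precision and shown rounded to 5 d.p.)
v1: (-0.5,-1.5) → rotate → (0.99023,1.23266) → ×s → (2.00296,2.49333) → (2.00,2.49)
v2: (4.5,-4) → rotate → (-2.82896,5.31479) → ×s → (-5.72222,10.75037) → (-5.72,10.75)
v3: (2,3.5) → rotate → (-3.09190,-2.58653) → ×s → (-6.25407,-5.23185) → (-6.25,-5.23)

Cross-section at z=6.25: (2.00,2.49) (-5.72,10.75) (-6.25,-5.23)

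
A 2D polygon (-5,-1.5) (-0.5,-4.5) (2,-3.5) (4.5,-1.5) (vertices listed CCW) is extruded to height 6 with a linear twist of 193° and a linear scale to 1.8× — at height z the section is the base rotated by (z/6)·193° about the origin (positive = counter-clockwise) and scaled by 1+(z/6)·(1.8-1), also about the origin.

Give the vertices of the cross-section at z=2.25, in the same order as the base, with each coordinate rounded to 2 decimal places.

t = z/height = 2.25/6 = 0.375
s = 1 + (scale-1)·z/height = 1 + (1.8-1)·2.25/6 = 1.300000
θ = twist·z/height = 193°·2.25/6 = 72.3750° = 1.263182 rad
cos θ = 0.302786, sin θ = 0.953059 (intermediates below are computed at full precision and shown rounded to 5 d.p.)
v1: (-5,-1.5) → rotate → (-0.08434,-5.21947) → ×s → (-0.10964,-6.78531) → (-0.11,-6.79)
v2: (-0.5,-4.5) → rotate → (4.13737,-1.83907) → ×s → (5.37858,-2.39078) → (5.38,-2.39)
v3: (2,-3.5) → rotate → (3.94128,0.84637) → ×s → (5.12366,1.10028) → (5.12,1.10)
v4: (4.5,-1.5) → rotate → (2.79212,3.83459) → ×s → (3.62976,4.98496) → (3.63,4.98)

Cross-section at z=2.25: (-0.11,-6.79) (5.38,-2.39) (5.12,1.10) (3.63,4.98)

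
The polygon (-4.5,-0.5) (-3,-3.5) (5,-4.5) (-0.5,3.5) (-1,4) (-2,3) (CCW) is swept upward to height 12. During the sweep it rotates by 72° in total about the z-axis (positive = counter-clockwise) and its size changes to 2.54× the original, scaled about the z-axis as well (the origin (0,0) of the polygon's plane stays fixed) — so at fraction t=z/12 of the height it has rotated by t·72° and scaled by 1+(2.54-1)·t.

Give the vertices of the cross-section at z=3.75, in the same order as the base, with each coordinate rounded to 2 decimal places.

Cross-section at z=3.75: (-5.87,-3.24) (-2.12,-6.49) (9.39,-3.32) (-2.67,4.51) (-3.64,4.91) (-4.44,2.97)

t = z/height = 3.75/12 = 0.3125
s = 1 + (scale-1)·z/height = 1 + (2.54-1)·3.75/12 = 1.481250
θ = twist·z/height = 72°·3.75/12 = 22.5000° = 0.392699 rad
cos θ = 0.923880, sin θ = 0.382683 (intermediates below are computed at full precision and shown rounded to 5 d.p.)
v1: (-4.5,-0.5) → rotate → (-3.96612,-2.18402) → ×s → (-5.87481,-3.23507) → (-5.87,-3.24)
v2: (-3,-3.5) → rotate → (-1.43225,-4.38163) → ×s → (-2.12152,-6.49029) → (-2.12,-6.49)
v3: (5,-4.5) → rotate → (6.34147,-2.24404) → ×s → (9.39331,-3.32399) → (9.39,-3.32)
v4: (-0.5,3.5) → rotate → (-1.80133,3.04224) → ×s → (-2.66822,4.50631) → (-2.67,4.51)
v5: (-1,4) → rotate → (-2.45461,3.31283) → ×s → (-3.63590,4.90714) → (-3.64,4.91)
v6: (-2,3) → rotate → (-2.99581,2.00627) → ×s → (-4.43754,2.97179) → (-4.44,2.97)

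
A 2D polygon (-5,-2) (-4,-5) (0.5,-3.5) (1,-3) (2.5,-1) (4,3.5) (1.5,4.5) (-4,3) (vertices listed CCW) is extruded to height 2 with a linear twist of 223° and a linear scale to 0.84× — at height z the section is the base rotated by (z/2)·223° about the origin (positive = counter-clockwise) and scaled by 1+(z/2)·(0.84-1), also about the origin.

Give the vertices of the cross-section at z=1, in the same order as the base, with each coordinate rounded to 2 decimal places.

t = z/height = 1/2 = 0.5
s = 1 + (scale-1)·z/height = 1 + (0.84-1)·1/2 = 0.920000
θ = twist·z/height = 223°·1/2 = 111.5000° = 1.946042 rad
cos θ = -0.366501, sin θ = 0.930418 (intermediates below are computed at full precision and shown rounded to 5 d.p.)
v1: (-5,-2) → rotate → (3.69334,-3.91909) → ×s → (3.39787,-3.60556) → (3.40,-3.61)
v2: (-4,-5) → rotate → (6.11809,-1.88916) → ×s → (5.62865,-1.73803) → (5.63,-1.74)
v3: (0.5,-3.5) → rotate → (3.07321,1.74796) → ×s → (2.82735,1.60813) → (2.83,1.61)
v4: (1,-3) → rotate → (2.42475,2.02992) → ×s → (2.23077,1.86753) → (2.23,1.87)
v5: (2.5,-1) → rotate → (0.01416,2.69255) → ×s → (0.01303,2.47714) → (0.01,2.48)
v6: (4,3.5) → rotate → (-4.72247,2.43892) → ×s → (-4.34467,2.24380) → (-4.34,2.24)
v7: (1.5,4.5) → rotate → (-4.73663,-0.25363) → ×s → (-4.35770,-0.23334) → (-4.36,-0.23)
v8: (-4,3) → rotate → (-1.32525,-4.82117) → ×s → (-1.21923,-4.43548) → (-1.22,-4.44)

Cross-section at z=1: (3.40,-3.61) (5.63,-1.74) (2.83,1.61) (2.23,1.87) (0.01,2.48) (-4.34,2.24) (-4.36,-0.23) (-1.22,-4.44)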